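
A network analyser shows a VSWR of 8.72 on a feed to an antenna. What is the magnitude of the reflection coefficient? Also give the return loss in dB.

|Γ| = (S − 1)/(S + 1) = (8.72 − 1)/(8.72 + 1) = 7.72/9.72
RL = −20·log₁₀|Γ| = −20·log₁₀(0.794)

|Γ| ≈ 0.794; return loss ≈ 2 dB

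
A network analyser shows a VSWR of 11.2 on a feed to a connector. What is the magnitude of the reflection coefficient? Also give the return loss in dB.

|Γ| ≈ 0.836; return loss ≈ 1.56 dB

|Γ| = (S − 1)/(S + 1) = (11.2 − 1)/(11.2 + 1) = 10.2/12.2
RL = −20·log₁₀|Γ| = −20·log₁₀(0.836)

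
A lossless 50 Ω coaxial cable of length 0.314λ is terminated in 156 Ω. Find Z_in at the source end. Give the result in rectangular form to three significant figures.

Z_in ≈ 18.6 + j18.7 Ω

βl = 2π × 0.314 = 113°
tan(βl) = tan(113°) = -2.35
Z_in = Z_0·(Z_L + jZ_0·tanβl)/(Z_0 + jZ_L·tanβl)
     = 50·(156 − j118)/(50 − j367)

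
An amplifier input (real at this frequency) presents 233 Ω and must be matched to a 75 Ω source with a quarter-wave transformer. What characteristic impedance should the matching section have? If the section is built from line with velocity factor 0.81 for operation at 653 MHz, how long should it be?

Z_qwt ≈ 132 Ω; length ≈ 9.3 cm

Z_qwt = √(Z_0·R_L) = √(75 × 233) = √17480
λ = 0.81·c/f = 0.372 m, so l = λ/4 = 0.093 m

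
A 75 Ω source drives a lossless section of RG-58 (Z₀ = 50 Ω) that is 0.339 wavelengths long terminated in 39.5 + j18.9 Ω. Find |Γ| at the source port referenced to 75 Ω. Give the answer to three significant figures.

βl = 2π × 0.339 = 122°
tan(βl) = -1.6
Z_in = Z_0·(Z_L + jZ_0·tanβl)/(Z_0 + jZ_L·tanβl) = 33.7 − j11.5 Ω
Γ_s = (Z_in − Z_s)/(Z_in + Z_s) = (-41.3 − j11.5)/(109 − j11.5), |Γ_s| = 0.392

|Γ| ≈ 0.392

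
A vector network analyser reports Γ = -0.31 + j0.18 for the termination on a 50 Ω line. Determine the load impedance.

Z_L ≈ 24.9 + j10.3 Ω

Z_L = Z_0·(1 + Γ)/(1 − Γ) = 50·(0.69 + j0.18)/(1.31 − j0.18)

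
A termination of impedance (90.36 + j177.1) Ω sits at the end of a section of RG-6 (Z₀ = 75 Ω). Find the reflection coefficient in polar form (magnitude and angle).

Γ ≈ 0.734 ∠ 38.1°

Γ = (Z_L − Z_0)/(Z_L + Z_0) = (15.36 + j177.1)/(165.4 + j177.1)
|Γ| = 178/242 = 0.734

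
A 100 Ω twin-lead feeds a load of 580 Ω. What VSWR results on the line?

VSWR ≈ 5.8

For a purely resistive load, VSWR = R_L/Z_0 or Z_0/R_L (whichever > 1) = 580/100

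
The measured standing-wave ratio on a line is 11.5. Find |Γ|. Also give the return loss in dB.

|Γ| ≈ 0.84; return loss ≈ 1.51 dB

|Γ| = (S − 1)/(S + 1) = (11.5 − 1)/(11.5 + 1) = 10.5/12.5
RL = −20·log₁₀|Γ| = −20·log₁₀(0.84)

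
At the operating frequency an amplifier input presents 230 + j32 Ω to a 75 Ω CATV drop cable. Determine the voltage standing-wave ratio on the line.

VSWR ≈ 3.13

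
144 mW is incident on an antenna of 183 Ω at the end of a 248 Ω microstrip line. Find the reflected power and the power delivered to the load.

P_reflected ≈ 3.28 mW; P_delivered ≈ 141 mW

Γ = (183 − 248)/(183 + 248) = -0.151
|Γ|² = 0.0227
P_refl = |Γ|²·P_inc = 3.28 mW, P_del = (1 − |Γ|²)·P_inc = 141 mW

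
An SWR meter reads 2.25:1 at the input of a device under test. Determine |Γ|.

|Γ| ≈ 0.385

|Γ| = (S − 1)/(S + 1) = (2.25 − 1)/(2.25 + 1) = 1.25/3.25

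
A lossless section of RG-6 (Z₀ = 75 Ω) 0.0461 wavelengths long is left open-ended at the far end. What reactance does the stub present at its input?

βl = 2π × 0.0461 = 16.6°
tan(βl) = 0.298
For an open-ended stub, Z_in = −jZ_0·cot(βl) = −jZ_0/tan(βl)

X_in ≈ -252 Ω (capacitive)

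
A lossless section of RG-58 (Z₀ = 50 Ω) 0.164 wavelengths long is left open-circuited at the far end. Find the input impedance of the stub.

Z_in ≈ −j30 Ω

βl = 2π × 0.164 = 59°
tan(βl) = 1.67
For an open-circuited stub, Z_in = −jZ_0·cot(βl) = −jZ_0/tan(βl)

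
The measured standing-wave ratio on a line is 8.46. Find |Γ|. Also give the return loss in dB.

|Γ| = (S − 1)/(S + 1) = (8.46 − 1)/(8.46 + 1) = 7.46/9.46
RL = −20·log₁₀|Γ| = −20·log₁₀(0.789)

|Γ| ≈ 0.789; return loss ≈ 2.06 dB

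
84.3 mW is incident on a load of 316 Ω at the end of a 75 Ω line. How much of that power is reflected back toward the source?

Γ = (316 − 75)/(316 + 75) = 0.616
|Γ|² = 0.38
P_refl = |Γ|²·P_inc = 32 mW, P_del = (1 − |Γ|²)·P_inc = 52.3 mW

P_reflected ≈ 32 mW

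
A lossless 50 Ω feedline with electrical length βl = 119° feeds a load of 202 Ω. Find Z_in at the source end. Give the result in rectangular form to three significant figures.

tan(βl) = tan(119°) = -1.8
Z_in = Z_0·(Z_L + jZ_0·tanβl)/(Z_0 + jZ_L·tanβl)
     = 50·(202 − j90.2)/(50 − j364)

Z_in ≈ 15.9 + j25.5 Ω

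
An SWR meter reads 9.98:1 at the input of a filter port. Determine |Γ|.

|Γ| ≈ 0.818

|Γ| = (S − 1)/(S + 1) = (9.98 − 1)/(9.98 + 1) = 8.98/11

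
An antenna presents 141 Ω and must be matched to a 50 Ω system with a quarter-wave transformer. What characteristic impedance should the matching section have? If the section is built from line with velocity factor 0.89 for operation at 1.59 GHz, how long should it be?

Z_qwt = √(Z_0·R_L) = √(50 × 141) = √7050
λ = 0.89·c/f = 0.168 m, so l = λ/4 = 0.042 m

Z_qwt ≈ 84 Ω; length ≈ 4.2 cm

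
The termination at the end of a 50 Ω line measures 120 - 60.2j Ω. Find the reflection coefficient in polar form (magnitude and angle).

Γ ≈ 0.512 ∠ -21.2°

Γ = (Z_L − Z_0)/(Z_L + Z_0) = (70 − j60.2)/(170 − j60.2)
|Γ| = 92.3/180 = 0.512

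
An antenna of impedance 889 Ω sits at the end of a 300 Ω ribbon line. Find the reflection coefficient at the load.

Γ = (Z_L − Z_0)/(Z_L + Z_0) = (889 − 300)/(889 + 300) = 589/1189

Γ = 0.495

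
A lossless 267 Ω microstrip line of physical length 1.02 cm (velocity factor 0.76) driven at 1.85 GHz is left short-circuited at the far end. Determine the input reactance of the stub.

λ = v/f = 0.76·c / 1.85 GHz = 0.123 m
βl = 2π·l/λ = 2π × 0.0828 = 29.8°
tan(βl) = 0.573
For a short-circuited stub, Z_in = jZ_0·tan(βl)

X_in ≈ 153 Ω (inductive)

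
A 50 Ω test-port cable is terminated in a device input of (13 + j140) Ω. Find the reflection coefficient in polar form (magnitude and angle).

Γ = (Z_L − Z_0)/(Z_L + Z_0) = (-37 + j140)/(63 + j140)
|Γ| = 145/154 = 0.943

Γ ≈ 0.943 ∠ 39°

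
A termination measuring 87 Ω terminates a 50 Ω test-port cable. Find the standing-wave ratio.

VSWR ≈ 1.74

Γ = (87 − 50)/(87 + 50) = 0.27
VSWR = (1 + 0.27)/(1 − 0.27)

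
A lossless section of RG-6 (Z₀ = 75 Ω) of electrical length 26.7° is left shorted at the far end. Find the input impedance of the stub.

Z_in ≈ +j37.7 Ω

tan(βl) = 0.503
For a shorted stub, Z_in = jZ_0·tan(βl)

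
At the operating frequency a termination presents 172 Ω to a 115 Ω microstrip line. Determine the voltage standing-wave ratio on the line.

VSWR ≈ 1.5

Γ = (172 − 115)/(172 + 115) = 0.199
VSWR = (1 + 0.199)/(1 − 0.199)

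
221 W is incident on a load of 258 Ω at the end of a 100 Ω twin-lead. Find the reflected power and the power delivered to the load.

P_reflected ≈ 43 W; P_delivered ≈ 178 W

Γ = (258 − 100)/(258 + 100) = 0.441
|Γ|² = 0.195
P_refl = |Γ|²·P_inc = 43 W, P_del = (1 − |Γ|²)·P_inc = 178 W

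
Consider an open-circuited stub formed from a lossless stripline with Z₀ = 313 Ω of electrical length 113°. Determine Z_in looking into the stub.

tan(βl) = -2.36
For an open-circuited stub, Z_in = −jZ_0·cot(βl) = −jZ_0/tan(βl)

Z_in ≈ +j133 Ω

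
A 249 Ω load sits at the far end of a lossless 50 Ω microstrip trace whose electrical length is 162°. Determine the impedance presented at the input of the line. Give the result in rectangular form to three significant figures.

tan(βl) = tan(162°) = -0.325
Z_in = Z_0·(Z_L + jZ_0·tanβl)/(Z_0 + jZ_L·tanβl)
     = 50·(249 − j16.2)/(50 − j80.9)

Z_in ≈ 76.1 + j107 Ω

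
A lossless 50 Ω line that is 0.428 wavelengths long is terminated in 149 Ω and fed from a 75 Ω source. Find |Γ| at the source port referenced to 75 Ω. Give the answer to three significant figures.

|Γ| ≈ 0.431

βl = 2π × 0.428 = 154°
tan(βl) = -0.486
Z_in = Z_0·(Z_L + jZ_0·tanβl)/(Z_0 + jZ_L·tanβl) = 59.5 + j61.8 Ω
Γ_s = (Z_in − Z_s)/(Z_in + Z_s) = (-15.5 + j61.8)/(134 + j61.8), |Γ_s| = 0.431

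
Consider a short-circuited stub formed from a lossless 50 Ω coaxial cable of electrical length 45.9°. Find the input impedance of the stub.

tan(βl) = 1.03
For a short-circuited stub, Z_in = jZ_0·tan(βl)

Z_in ≈ +j51.6 Ω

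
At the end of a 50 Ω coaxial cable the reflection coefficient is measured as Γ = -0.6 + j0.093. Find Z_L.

Z_L = Z_0·(1 + Γ)/(1 − Γ) = 50·(0.4 + j0.093)/(1.6 − j0.093)

Z_L ≈ 12.3 + j3.62 Ω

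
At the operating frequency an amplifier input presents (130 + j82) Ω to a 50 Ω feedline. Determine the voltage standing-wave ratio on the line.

Γ = (Z_L − Z_0)/(Z_L + Z_0) = (80 + j82)/(180 + j82)
|Γ| = 115/198 = 0.579
VSWR = (1 + |Γ|)/(1 − |Γ|) = 1.58/0.421

VSWR ≈ 3.75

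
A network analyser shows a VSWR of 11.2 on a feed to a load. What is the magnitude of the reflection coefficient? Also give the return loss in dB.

|Γ| = (S − 1)/(S + 1) = (11.2 − 1)/(11.2 + 1) = 10.2/12.2
RL = −20·log₁₀|Γ| = −20·log₁₀(0.836)

|Γ| ≈ 0.836; return loss ≈ 1.56 dB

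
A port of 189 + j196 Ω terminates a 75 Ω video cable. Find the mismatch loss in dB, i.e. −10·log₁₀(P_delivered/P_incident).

mismatch loss ≈ 2.8 dB

Γ = (114 + j196)/(264 + j196), |Γ| = 0.69
|Γ|² = 0.476, so P_del/P_inc = 1 − |Γ|² = 0.524
ML = −10·log₁₀(1 − |Γ|²)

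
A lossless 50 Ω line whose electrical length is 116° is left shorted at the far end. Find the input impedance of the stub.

tan(βl) = -2.05
For a shorted stub, Z_in = jZ_0·tan(βl)

Z_in ≈ −j103 Ω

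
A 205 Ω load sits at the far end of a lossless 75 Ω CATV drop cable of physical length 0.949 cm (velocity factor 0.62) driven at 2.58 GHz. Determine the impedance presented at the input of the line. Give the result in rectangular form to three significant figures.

λ = v/f = 0.62·c / 2.58 GHz = 0.0721 m
βl = 2π·l/λ = 2π × 0.132 = 47.4°
tan(βl) = tan(47.4°) = 1.09
Z_in = Z_0·(Z_L + jZ_0·tanβl)/(Z_0 + jZ_L·tanβl)
     = 75·(205 + j81.5)/(75 + j223)

Z_in ≈ 45.5 − j53.7 Ω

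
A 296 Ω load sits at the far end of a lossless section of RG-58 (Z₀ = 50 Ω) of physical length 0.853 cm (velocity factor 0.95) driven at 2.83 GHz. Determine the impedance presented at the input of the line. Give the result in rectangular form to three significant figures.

λ = v/f = 0.95·c / 2.83 GHz = 0.101 m
βl = 2π·l/λ = 2π × 0.0847 = 30.5°
tan(βl) = tan(30.5°) = 0.589
Z_in = Z_0·(Z_L + jZ_0·tanβl)/(Z_0 + jZ_L·tanβl)
     = 50·(296 + j29.4)/(50 + j174)

Z_in ≈ 30.3 − j76.2 Ω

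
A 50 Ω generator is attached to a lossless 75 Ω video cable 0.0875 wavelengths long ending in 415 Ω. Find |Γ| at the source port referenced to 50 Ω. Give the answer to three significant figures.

|Γ| ≈ 0.752

βl = 2π × 0.0875 = 31.5°
tan(βl) = 0.613
Z_in = Z_0·(Z_L + jZ_0·tanβl)/(Z_0 + jZ_L·tanβl) = 45.7 − j109 Ω
Γ_s = (Z_in − Z_s)/(Z_in + Z_s) = (-4.32 − j109)/(95.7 − j109), |Γ_s| = 0.752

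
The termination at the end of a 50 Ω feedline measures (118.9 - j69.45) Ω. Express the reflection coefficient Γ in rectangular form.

Γ = (Z_L − Z_0)/(Z_L + Z_0) = (68.9 − j69.45)/(168.9 − j69.45)

Γ ≈ 0.494 − j0.208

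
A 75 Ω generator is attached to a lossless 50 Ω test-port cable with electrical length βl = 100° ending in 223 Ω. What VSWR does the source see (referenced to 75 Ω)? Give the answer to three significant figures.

VSWR ≈ 6.58

tan(βl) = -5.67
Z_in = Z_0·(Z_L + jZ_0·tanβl)/(Z_0 + jZ_L·tanβl) = 11.5 + j8.36 Ω
Γ_s = (Z_in − Z_s)/(Z_in + Z_s) = (-63.5 + j8.36)/(86.5 + j8.36), |Γ_s| = 0.736
VSWR = (1 + |Γ_s|)/(1 − |Γ_s|)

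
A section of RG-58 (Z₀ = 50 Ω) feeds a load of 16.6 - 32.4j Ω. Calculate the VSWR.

VSWR ≈ 4.38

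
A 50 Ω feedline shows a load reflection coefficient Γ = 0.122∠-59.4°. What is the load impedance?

Z_L = Z_0·(1 + Γ)/(1 − Γ) = 50·(1.06 − j0.105)/(0.938 + j0.105)

Z_L ≈ 55.3 − j11.8 Ω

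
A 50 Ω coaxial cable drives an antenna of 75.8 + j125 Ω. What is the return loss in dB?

RL ≈ 2.86 dB

Γ = (25.8 + j125)/(125.8 + j125), |Γ| = 0.72
RL = −20·log₁₀|Γ| = −20·log₁₀(0.72)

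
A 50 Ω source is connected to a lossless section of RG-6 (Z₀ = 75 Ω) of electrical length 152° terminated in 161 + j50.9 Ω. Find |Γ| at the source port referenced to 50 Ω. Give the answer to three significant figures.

|Γ| ≈ 0.493

tan(βl) = -0.532
Z_in = Z_0·(Z_L + jZ_0·tanβl)/(Z_0 + jZ_L·tanβl) = 65.5 + j63 Ω
Γ_s = (Z_in − Z_s)/(Z_in + Z_s) = (15.5 + j63)/(115 + j63), |Γ_s| = 0.493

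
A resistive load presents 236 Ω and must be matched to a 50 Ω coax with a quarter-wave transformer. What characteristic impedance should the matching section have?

Z_qwt ≈ 109 Ω

Z_qwt = √(Z_0·R_L) = √(50 × 236) = √11800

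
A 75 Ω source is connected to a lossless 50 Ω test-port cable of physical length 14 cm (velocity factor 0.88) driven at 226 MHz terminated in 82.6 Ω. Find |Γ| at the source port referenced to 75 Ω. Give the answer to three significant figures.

λ = v/f = 0.88·c / 226 MHz = 1.17 m
βl = 2π·l/λ = 2π × 0.12 = 43.1°
tan(βl) = 0.937
Z_in = Z_0·(Z_L + jZ_0·tanβl)/(Z_0 + jZ_L·tanβl) = 45.7 − j23.9 Ω
Γ_s = (Z_in − Z_s)/(Z_in + Z_s) = (-29.3 − j23.9)/(121 − j23.9), |Γ_s| = 0.307

|Γ| ≈ 0.307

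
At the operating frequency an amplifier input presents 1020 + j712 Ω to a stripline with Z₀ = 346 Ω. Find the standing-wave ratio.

VSWR ≈ 4.5

Γ = (Z_L − Z_0)/(Z_L + Z_0) = (674 + j712)/(1366 + j712)
|Γ| = 980/1540 = 0.636
VSWR = (1 + |Γ|)/(1 − |Γ|) = 1.64/0.364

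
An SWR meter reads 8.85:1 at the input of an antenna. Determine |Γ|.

|Γ| ≈ 0.797

|Γ| = (S − 1)/(S + 1) = (8.85 − 1)/(8.85 + 1) = 7.85/9.85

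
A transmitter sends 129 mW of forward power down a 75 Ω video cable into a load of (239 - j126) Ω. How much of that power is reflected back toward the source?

|Γ| = |(164 − j126)/(314 − j126)| = 0.611
|Γ|² = 0.374
P_refl = |Γ|²·P_inc = 48.2 mW, P_del = (1 − |Γ|²)·P_inc = 80.8 mW

P_reflected ≈ 48.2 mW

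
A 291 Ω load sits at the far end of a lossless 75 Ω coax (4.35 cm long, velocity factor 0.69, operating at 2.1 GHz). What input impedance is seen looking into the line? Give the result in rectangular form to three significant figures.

Z_in ≈ 103 + j125 Ω

λ = v/f = 0.69·c / 2.1 GHz = 0.0986 m
βl = 2π·l/λ = 2π × 0.441 = 159°
tan(βl) = tan(159°) = -0.386
Z_in = Z_0·(Z_L + jZ_0·tanβl)/(Z_0 + jZ_L·tanβl)
     = 75·(291 − j29)/(75 − j112)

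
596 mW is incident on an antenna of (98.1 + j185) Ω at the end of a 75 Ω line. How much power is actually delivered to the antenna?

P_delivered ≈ 273 mW

|Γ| = |(23.1 + j185)/(173.1 + j185)| = 0.736
|Γ|² = 0.542
P_refl = |Γ|²·P_inc = 323 mW, P_del = (1 − |Γ|²)·P_inc = 273 mW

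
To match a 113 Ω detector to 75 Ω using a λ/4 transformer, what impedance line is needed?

Z_qwt = √(Z_0·R_L) = √(75 × 113) = √8475

Z_qwt ≈ 92.1 Ω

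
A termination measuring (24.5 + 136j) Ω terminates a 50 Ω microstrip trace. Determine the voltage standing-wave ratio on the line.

Γ = (Z_L − Z_0)/(Z_L + Z_0) = (-25.5 + j136)/(74.5 + j136)
|Γ| = 138/155 = 0.892
VSWR = (1 + |Γ|)/(1 − |Γ|) = 1.89/0.108

VSWR ≈ 17.6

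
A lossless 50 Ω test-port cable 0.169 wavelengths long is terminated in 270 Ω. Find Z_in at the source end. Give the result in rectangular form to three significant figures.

Z_in ≈ 12 − j26.7 Ω

βl = 2π × 0.169 = 60.8°
tan(βl) = tan(60.8°) = 1.79
Z_in = Z_0·(Z_L + jZ_0·tanβl)/(Z_0 + jZ_L·tanβl)
     = 50·(270 + j89.6)/(50 + j484)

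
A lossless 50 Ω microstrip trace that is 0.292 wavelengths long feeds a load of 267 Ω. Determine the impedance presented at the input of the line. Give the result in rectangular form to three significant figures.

Z_in ≈ 10 + j13 Ω

βl = 2π × 0.292 = 105°
tan(βl) = tan(105°) = -3.7
Z_in = Z_0·(Z_L + jZ_0·tanβl)/(Z_0 + jZ_L·tanβl)
     = 50·(267 − j185)/(50 − j988)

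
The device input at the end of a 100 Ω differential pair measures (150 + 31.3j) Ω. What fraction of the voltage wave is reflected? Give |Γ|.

|Γ| ≈ 0.234

Γ = (Z_L − Z_0)/(Z_L + Z_0) = (50 + j31.3)/(250 + j31.3)
|Γ| = 59/252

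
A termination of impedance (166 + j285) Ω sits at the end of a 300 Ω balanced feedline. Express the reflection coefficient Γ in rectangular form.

Γ ≈ 0.0629 + j0.573

Γ = (Z_L − Z_0)/(Z_L + Z_0) = (-134 + j285)/(466 + j285)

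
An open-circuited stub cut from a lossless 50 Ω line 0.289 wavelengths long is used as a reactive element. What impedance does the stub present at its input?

βl = 2π × 0.289 = 104°
tan(βl) = -4
For an open-circuited stub, Z_in = −jZ_0·cot(βl) = −jZ_0/tan(βl)

Z_in ≈ +j12.5 Ω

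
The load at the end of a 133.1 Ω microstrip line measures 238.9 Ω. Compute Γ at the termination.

Γ = 0.284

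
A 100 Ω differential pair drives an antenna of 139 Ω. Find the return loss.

RL ≈ 15.7 dB

Γ = (139 − 100)/(139 + 100) = 0.163
RL = −20·log₁₀|Γ| = −20·log₁₀(0.163)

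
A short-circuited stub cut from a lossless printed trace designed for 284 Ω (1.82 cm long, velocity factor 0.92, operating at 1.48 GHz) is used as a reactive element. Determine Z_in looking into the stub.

Z_in ≈ +j200 Ω

λ = v/f = 0.92·c / 1.48 GHz = 0.186 m
βl = 2π·l/λ = 2π × 0.0976 = 35.1°
tan(βl) = 0.704
For a short-circuited stub, Z_in = jZ_0·tan(βl)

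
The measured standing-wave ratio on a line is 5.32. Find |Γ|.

|Γ| ≈ 0.684

|Γ| = (S − 1)/(S + 1) = (5.32 − 1)/(5.32 + 1) = 4.32/6.32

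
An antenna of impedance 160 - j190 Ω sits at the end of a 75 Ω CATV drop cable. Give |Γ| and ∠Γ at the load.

Γ = (Z_L − Z_0)/(Z_L + Z_0) = (85 − j190)/(235 − j190)
|Γ| = 208/302 = 0.689

Γ ≈ 0.689 ∠ -26.9°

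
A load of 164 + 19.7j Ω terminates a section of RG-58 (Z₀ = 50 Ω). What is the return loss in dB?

RL ≈ 5.38 dB

Γ = (114 + j19.7)/(214 + j19.7), |Γ| = 0.538
RL = −20·log₁₀|Γ| = −20·log₁₀(0.538)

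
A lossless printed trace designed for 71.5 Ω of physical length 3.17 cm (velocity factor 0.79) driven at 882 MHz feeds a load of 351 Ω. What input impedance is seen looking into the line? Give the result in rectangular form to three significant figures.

λ = v/f = 0.79·c / 882 MHz = 0.269 m
βl = 2π·l/λ = 2π × 0.118 = 42.5°
tan(βl) = tan(42.5°) = 0.915
Z_in = Z_0·(Z_L + jZ_0·tanβl)/(Z_0 + jZ_L·tanβl)
     = 71.5·(351 + j65.4)/(71.5 + j321)

Z_in ≈ 30.4 − j71.3 Ω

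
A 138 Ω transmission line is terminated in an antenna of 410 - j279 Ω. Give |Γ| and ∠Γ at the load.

Γ ≈ 0.634 ∠ -18.7°

Γ = (Z_L − Z_0)/(Z_L + Z_0) = (272 − j279)/(548 − j279)
|Γ| = 390/615 = 0.634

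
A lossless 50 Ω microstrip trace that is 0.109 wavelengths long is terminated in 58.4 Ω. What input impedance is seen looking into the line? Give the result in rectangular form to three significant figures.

βl = 2π × 0.109 = 39.2°
tan(βl) = tan(39.2°) = 0.817
Z_in = Z_0·(Z_L + jZ_0·tanβl)/(Z_0 + jZ_L·tanβl)
     = 50·(58.4 + j40.8)/(50 + j47.7)

Z_in ≈ 51 − j7.79 Ω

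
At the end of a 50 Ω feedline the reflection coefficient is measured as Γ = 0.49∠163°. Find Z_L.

Z_L ≈ 17.5 + j6.58 Ω

Z_L = Z_0·(1 + Γ)/(1 − Γ) = 50·(0.531 + j0.143)/(1.47 − j0.143)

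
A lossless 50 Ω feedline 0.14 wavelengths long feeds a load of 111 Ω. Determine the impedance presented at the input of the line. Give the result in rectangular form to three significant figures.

βl = 2π × 0.14 = 50.4°
tan(βl) = tan(50.4°) = 1.21
Z_in = Z_0·(Z_L + jZ_0·tanβl)/(Z_0 + jZ_L·tanβl)
     = 50·(111 + j60.4)/(50 + j134)

Z_in ≈ 33.3 − j29 Ω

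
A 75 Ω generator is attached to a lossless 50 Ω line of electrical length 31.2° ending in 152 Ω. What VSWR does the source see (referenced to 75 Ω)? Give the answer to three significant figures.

VSWR ≈ 2.76

tan(βl) = 0.606
Z_in = Z_0·(Z_L + jZ_0·tanβl)/(Z_0 + jZ_L·tanβl) = 47.3 − j56.9 Ω
Γ_s = (Z_in − Z_s)/(Z_in + Z_s) = (-27.7 − j56.9)/(122 − j56.9), |Γ_s| = 0.469
VSWR = (1 + |Γ_s|)/(1 − |Γ_s|)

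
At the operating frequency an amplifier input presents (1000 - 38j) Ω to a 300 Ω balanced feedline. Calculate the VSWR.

VSWR ≈ 3.34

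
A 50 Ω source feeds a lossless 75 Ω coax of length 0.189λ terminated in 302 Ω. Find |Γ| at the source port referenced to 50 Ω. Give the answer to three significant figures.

|Γ| ≈ 0.522

βl = 2π × 0.189 = 68°
tan(βl) = 2.48
Z_in = Z_0·(Z_L + jZ_0·tanβl)/(Z_0 + jZ_L·tanβl) = 21.4 − j28.1 Ω
Γ_s = (Z_in − Z_s)/(Z_in + Z_s) = (-28.6 − j28.1)/(71.4 − j28.1), |Γ_s| = 0.522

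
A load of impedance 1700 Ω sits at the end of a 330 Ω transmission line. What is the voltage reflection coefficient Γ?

Γ = 0.675

Γ = (Z_L − Z_0)/(Z_L + Z_0) = (1700 − 330)/(1700 + 330) = 1370/2030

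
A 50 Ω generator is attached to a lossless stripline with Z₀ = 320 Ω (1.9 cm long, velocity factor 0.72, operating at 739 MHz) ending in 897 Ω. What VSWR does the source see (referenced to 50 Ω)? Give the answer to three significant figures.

λ = v/f = 0.72·c / 739 MHz = 0.292 m
βl = 2π·l/λ = 2π × 0.065 = 23.4°
tan(βl) = 0.433
Z_in = Z_0·(Z_L + jZ_0·tanβl)/(Z_0 + jZ_L·tanβl) = 431 − j384 Ω
Γ_s = (Z_in − Z_s)/(Z_in + Z_s) = (381 − j384)/(481 − j384), |Γ_s| = 0.879
VSWR = (1 + |Γ_s|)/(1 − |Γ_s|)

VSWR ≈ 15.5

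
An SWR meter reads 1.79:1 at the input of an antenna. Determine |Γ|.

|Γ| = (S − 1)/(S + 1) = (1.79 − 1)/(1.79 + 1) = 0.79/2.79

|Γ| ≈ 0.283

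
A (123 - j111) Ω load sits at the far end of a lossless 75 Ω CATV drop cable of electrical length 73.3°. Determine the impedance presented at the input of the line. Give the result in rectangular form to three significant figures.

Z_in ≈ 22.9 + j2.34 Ω

tan(βl) = tan(73.3°) = 3.33
Z_in = Z_0·(Z_L + jZ_0·tanβl)/(Z_0 + jZ_L·tanβl)
     = 75·(123 + j139)/(445 + j410)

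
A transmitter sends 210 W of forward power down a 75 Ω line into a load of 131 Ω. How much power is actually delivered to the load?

Γ = (131 − 75)/(131 + 75) = 0.272
|Γ|² = 0.0739
P_refl = |Γ|²·P_inc = 15.5 W, P_del = (1 − |Γ|²)·P_inc = 194 W

P_delivered ≈ 194 W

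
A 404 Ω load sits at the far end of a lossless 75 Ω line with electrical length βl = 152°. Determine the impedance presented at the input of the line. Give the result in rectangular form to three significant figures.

Z_in ≈ 56.3 + j121 Ω

tan(βl) = tan(152°) = -0.532
Z_in = Z_0·(Z_L + jZ_0·tanβl)/(Z_0 + jZ_L·tanβl)
     = 75·(404 − j39.9)/(75 − j215)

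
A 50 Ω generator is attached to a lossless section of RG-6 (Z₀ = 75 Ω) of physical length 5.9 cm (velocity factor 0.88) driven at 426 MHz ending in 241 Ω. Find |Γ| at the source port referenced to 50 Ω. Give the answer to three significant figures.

|Γ| ≈ 0.601

λ = v/f = 0.88·c / 426 MHz = 0.62 m
βl = 2π·l/λ = 2π × 0.0952 = 34.3°
tan(βl) = 0.681
Z_in = Z_0·(Z_L + jZ_0·tanβl)/(Z_0 + jZ_L·tanβl) = 60.9 − j82.2 Ω
Γ_s = (Z_in − Z_s)/(Z_in + Z_s) = (10.9 − j82.2)/(111 − j82.2), |Γ_s| = 0.601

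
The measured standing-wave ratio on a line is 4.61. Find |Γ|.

|Γ| ≈ 0.643

|Γ| = (S − 1)/(S + 1) = (4.61 − 1)/(4.61 + 1) = 3.61/5.61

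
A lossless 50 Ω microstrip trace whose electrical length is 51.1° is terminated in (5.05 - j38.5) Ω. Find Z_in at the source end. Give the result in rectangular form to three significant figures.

tan(βl) = tan(51.1°) = 1.24
Z_in = Z_0·(Z_L + jZ_0·tanβl)/(Z_0 + jZ_L·tanβl)
     = 50·(5.05 + j23.5)/(97.7 + j6.26)

Z_in ≈ 3.34 + j11.8 Ω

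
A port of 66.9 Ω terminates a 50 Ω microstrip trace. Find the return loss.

RL ≈ 16.8 dB

Γ = (66.9 − 50)/(66.9 + 50) = 0.145
RL = −20·log₁₀|Γ| = −20·log₁₀(0.145)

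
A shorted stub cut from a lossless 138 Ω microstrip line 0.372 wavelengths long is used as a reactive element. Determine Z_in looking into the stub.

Z_in ≈ −j143 Ω

βl = 2π × 0.372 = 134°
tan(βl) = -1.04
For a shorted stub, Z_in = jZ_0·tan(βl)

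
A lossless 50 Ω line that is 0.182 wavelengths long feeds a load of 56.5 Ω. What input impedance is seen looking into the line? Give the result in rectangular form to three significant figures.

βl = 2π × 0.182 = 65.5°
tan(βl) = tan(65.5°) = 2.2
Z_in = Z_0·(Z_L + jZ_0·tanβl)/(Z_0 + jZ_L·tanβl)
     = 50·(56.5 + j110)/(50 + j124)

Z_in ≈ 46 − j4.25 Ω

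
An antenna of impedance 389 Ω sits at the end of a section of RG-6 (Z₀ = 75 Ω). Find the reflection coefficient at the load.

Γ = 0.677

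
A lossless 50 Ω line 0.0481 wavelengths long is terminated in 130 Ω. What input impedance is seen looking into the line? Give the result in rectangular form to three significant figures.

Z_in ≈ 86.1 − j54.2 Ω

βl = 2π × 0.0481 = 17.3°
tan(βl) = tan(17.3°) = 0.312
Z_in = Z_0·(Z_L + jZ_0·tanβl)/(Z_0 + jZ_L·tanβl)
     = 50·(130 + j15.6)/(50 + j40.5)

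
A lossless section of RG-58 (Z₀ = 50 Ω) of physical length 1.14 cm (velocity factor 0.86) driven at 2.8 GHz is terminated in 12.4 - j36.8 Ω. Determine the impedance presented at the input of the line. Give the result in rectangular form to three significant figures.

λ = v/f = 0.86·c / 2.8 GHz = 0.0921 m
βl = 2π·l/λ = 2π × 0.124 = 44.5°
tan(βl) = tan(44.5°) = 0.984
Z_in = Z_0·(Z_L + jZ_0·tanβl)/(Z_0 + jZ_L·tanβl)
     = 50·(12.4 + j12.4)/(86.2 + j12.2)

Z_in ≈ 8.05 + j6.05 Ω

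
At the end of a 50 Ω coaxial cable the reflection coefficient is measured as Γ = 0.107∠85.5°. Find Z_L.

Z_L = Z_0·(1 + Γ)/(1 − Γ) = 50·(1.01 + j0.107)/(0.992 − j0.107)

Z_L ≈ 49.7 + j10.7 Ω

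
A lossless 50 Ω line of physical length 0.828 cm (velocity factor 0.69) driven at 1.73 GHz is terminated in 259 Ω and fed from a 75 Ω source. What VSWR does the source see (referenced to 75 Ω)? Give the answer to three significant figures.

VSWR ≈ 4.24

λ = v/f = 0.69·c / 1.73 GHz = 0.12 m
βl = 2π·l/λ = 2π × 0.0692 = 24.9°
tan(βl) = 0.464
Z_in = Z_0·(Z_L + jZ_0·tanβl)/(Z_0 + jZ_L·tanβl) = 46.4 − j88.4 Ω
Γ_s = (Z_in − Z_s)/(Z_in + Z_s) = (-28.6 − j88.4)/(121 − j88.4), |Γ_s| = 0.619
VSWR = (1 + |Γ_s|)/(1 − |Γ_s|)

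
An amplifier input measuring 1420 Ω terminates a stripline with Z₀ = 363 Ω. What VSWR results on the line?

Γ = (1420 − 363)/(1420 + 363) = 0.593
VSWR = (1 + 0.593)/(1 − 0.593)

VSWR ≈ 3.91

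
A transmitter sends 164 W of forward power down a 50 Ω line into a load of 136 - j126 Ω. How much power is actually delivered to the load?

|Γ| = |(86 − j126)/(186 − j126)| = 0.679
|Γ|² = 0.461
P_refl = |Γ|²·P_inc = 75.6 W, P_del = (1 − |Γ|²)·P_inc = 88.4 W

P_delivered ≈ 88.4 W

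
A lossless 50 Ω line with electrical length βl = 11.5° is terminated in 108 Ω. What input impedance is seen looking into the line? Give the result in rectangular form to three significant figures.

tan(βl) = tan(11.5°) = 0.203
Z_in = Z_0·(Z_L + jZ_0·tanβl)/(Z_0 + jZ_L·tanβl)
     = 50·(108 + j10.2)/(50 + j22)

Z_in ≈ 94.3 − j31.3 Ω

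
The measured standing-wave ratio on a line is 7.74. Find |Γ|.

|Γ| ≈ 0.771

|Γ| = (S − 1)/(S + 1) = (7.74 − 1)/(7.74 + 1) = 6.74/8.74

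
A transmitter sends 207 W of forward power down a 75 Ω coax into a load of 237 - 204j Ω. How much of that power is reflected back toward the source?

|Γ| = |(162 − j204)/(312 − j204)| = 0.699
|Γ|² = 0.488
P_refl = |Γ|²·P_inc = 101 W, P_del = (1 − |Γ|²)·P_inc = 106 W

P_reflected ≈ 101 W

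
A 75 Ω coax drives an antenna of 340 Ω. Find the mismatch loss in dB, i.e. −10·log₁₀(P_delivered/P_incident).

mismatch loss ≈ 2.27 dB

Γ = (340 − 75)/(340 + 75) = 0.639
|Γ|² = 0.408, so P_del/P_inc = 1 − |Γ|² = 0.592
ML = −10·log₁₀(1 − |Γ|²)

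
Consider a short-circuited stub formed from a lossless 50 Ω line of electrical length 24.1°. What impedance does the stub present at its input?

tan(βl) = 0.447
For a short-circuited stub, Z_in = jZ_0·tan(βl)

Z_in ≈ +j22.4 Ω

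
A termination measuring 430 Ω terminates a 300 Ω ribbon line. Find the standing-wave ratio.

VSWR ≈ 1.43

Γ = (430 − 300)/(430 + 300) = 0.178
VSWR = (1 + 0.178)/(1 − 0.178)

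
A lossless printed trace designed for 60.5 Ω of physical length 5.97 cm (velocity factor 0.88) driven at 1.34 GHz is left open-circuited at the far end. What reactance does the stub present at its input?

λ = v/f = 0.88·c / 1.34 GHz = 0.197 m
βl = 2π·l/λ = 2π × 0.303 = 109°
tan(βl) = -2.89
For an open-circuited stub, Z_in = −jZ_0·cot(βl) = −jZ_0/tan(βl)

X_in ≈ 20.9 Ω (inductive)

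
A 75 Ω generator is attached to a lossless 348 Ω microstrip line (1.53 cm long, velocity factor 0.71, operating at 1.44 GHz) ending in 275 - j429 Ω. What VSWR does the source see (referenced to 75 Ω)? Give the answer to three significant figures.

λ = v/f = 0.71·c / 1.44 GHz = 0.148 m
βl = 2π·l/λ = 2π × 0.103 = 37.2°
tan(βl) = 0.76
Z_in = Z_0·(Z_L + jZ_0·tanβl)/(Z_0 + jZ_L·tanβl) = 105 − j118 Ω
Γ_s = (Z_in − Z_s)/(Z_in + Z_s) = (30.5 − j118)/(180 − j118), |Γ_s| = 0.564
VSWR = (1 + |Γ_s|)/(1 − |Γ_s|)

VSWR ≈ 3.59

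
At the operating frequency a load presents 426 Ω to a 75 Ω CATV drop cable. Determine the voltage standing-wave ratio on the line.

Γ = (426 − 75)/(426 + 75) = 0.701
VSWR = (1 + 0.701)/(1 − 0.701)

VSWR ≈ 5.68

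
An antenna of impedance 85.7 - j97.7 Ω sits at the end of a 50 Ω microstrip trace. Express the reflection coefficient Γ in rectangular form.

Γ ≈ 0.515 − j0.349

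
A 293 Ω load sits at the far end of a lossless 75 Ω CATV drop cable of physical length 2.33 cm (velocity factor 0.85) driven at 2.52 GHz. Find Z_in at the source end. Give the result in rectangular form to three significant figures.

Z_in ≈ 19.5 − j8.73 Ω

λ = v/f = 0.85·c / 2.52 GHz = 0.101 m
βl = 2π·l/λ = 2π × 0.23 = 82.9°
tan(βl) = tan(82.9°) = 8.02
Z_in = Z_0·(Z_L + jZ_0·tanβl)/(Z_0 + jZ_L·tanβl)
     = 75·(293 + j602)/(75 + j2350)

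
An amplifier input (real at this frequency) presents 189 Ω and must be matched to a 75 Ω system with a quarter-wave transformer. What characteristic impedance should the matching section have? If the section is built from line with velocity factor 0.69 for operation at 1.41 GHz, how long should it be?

Z_qwt ≈ 119 Ω; length ≈ 3.67 cm

Z_qwt = √(Z_0·R_L) = √(75 × 189) = √14180
λ = 0.69·c/f = 0.147 m, so l = λ/4 = 0.0367 m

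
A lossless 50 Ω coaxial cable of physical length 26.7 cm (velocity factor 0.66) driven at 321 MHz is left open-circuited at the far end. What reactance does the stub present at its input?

λ = v/f = 0.66·c / 321 MHz = 0.617 m
βl = 2π·l/λ = 2π × 0.433 = 156°
tan(βl) = -0.449
For an open-circuited stub, Z_in = −jZ_0·cot(βl) = −jZ_0/tan(βl)

X_in ≈ 111 Ω (inductive)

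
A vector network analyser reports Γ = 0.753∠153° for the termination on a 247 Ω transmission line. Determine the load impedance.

Z_L = Z_0·(1 + Γ)/(1 − Γ) = 247·(0.329 + j0.342)/(1.67 − j0.342)

Z_L ≈ 36.8 + j58.1 Ω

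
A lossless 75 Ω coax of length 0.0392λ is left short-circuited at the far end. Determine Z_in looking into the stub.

Z_in ≈ +j18.9 Ω

βl = 2π × 0.0392 = 14.1°
tan(βl) = 0.251
For a short-circuited stub, Z_in = jZ_0·tan(βl)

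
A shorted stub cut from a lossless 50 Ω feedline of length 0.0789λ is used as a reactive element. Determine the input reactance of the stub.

X_in ≈ 27 Ω (inductive)

βl = 2π × 0.0789 = 28.4°
tan(βl) = 0.541
For a shorted stub, Z_in = jZ_0·tan(βl)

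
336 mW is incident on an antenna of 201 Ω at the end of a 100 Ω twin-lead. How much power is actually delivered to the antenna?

Γ = (201 − 100)/(201 + 100) = 0.336
|Γ|² = 0.113
P_refl = |Γ|²·P_inc = 37.8 mW, P_del = (1 − |Γ|²)·P_inc = 298 mW

P_delivered ≈ 298 mW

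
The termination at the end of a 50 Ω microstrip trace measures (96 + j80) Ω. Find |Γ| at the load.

Γ = (Z_L − Z_0)/(Z_L + Z_0) = (46 + j80)/(146 + j80)
|Γ| = 92.3/166

|Γ| ≈ 0.554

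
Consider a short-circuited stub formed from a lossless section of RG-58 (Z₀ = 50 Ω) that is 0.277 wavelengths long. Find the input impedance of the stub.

βl = 2π × 0.277 = 99.7°
tan(βl) = -5.84
For a short-circuited stub, Z_in = jZ_0·tan(βl)

Z_in ≈ −j292 Ω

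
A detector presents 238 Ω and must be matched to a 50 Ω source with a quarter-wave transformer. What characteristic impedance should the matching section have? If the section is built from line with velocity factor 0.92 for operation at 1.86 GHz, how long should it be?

Z_qwt = √(Z_0·R_L) = √(50 × 238) = √11900
λ = 0.92·c/f = 0.148 m, so l = λ/4 = 0.0371 m

Z_qwt ≈ 109 Ω; length ≈ 3.71 cm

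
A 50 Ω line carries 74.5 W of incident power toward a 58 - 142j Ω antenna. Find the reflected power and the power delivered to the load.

P_reflected ≈ 47.3 W; P_delivered ≈ 27.2 W

|Γ| = |(8 − j142)/(108 − j142)| = 0.797
|Γ|² = 0.636
P_refl = |Γ|²·P_inc = 47.3 W, P_del = (1 − |Γ|²)·P_inc = 27.2 W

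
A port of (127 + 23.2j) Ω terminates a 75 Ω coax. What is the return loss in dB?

RL ≈ 11.1 dB

Γ = (52 + j23.2)/(202 + j23.2), |Γ| = 0.28
RL = −20·log₁₀|Γ| = −20·log₁₀(0.28)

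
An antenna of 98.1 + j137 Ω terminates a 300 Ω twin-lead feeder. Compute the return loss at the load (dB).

RL ≈ 4.74 dB

Γ = (-201.9 + j137)/(398.1 + j137), |Γ| = 0.58
RL = −20·log₁₀|Γ| = −20·log₁₀(0.58)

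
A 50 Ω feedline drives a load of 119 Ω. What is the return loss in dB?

RL ≈ 7.78 dB

Γ = (119 − 50)/(119 + 50) = 0.408
RL = −20·log₁₀|Γ| = −20·log₁₀(0.408)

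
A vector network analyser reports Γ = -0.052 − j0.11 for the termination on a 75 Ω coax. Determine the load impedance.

Z_L ≈ 66 − j14.7 Ω

Z_L = Z_0·(1 + Γ)/(1 − Γ) = 75·(0.948 − j0.11)/(1.05 + j0.11)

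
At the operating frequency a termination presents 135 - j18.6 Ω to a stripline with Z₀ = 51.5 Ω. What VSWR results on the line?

Γ = (Z_L − Z_0)/(Z_L + Z_0) = (83.5 − j18.6)/(186.5 − j18.6)
|Γ| = 85.5/187 = 0.456
VSWR = (1 + |Γ|)/(1 − |Γ|) = 1.46/0.544

VSWR ≈ 2.68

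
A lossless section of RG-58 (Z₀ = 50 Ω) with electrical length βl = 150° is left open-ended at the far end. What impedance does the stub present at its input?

Z_in ≈ +j86.6 Ω

tan(βl) = -0.577
For an open-ended stub, Z_in = −jZ_0·cot(βl) = −jZ_0/tan(βl)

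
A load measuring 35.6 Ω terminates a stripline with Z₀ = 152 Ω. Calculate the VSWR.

For a purely resistive load, VSWR = R_L/Z_0 or Z_0/R_L (whichever > 1) = 152/35.6

VSWR ≈ 4.27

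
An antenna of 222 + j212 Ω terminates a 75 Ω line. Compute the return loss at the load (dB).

Γ = (147 + j212)/(297 + j212), |Γ| = 0.707
RL = −20·log₁₀|Γ| = −20·log₁₀(0.707)

RL ≈ 3.01 dB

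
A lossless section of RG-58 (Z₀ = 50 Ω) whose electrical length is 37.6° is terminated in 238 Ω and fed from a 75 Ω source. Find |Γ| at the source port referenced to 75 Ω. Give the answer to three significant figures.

|Γ| ≈ 0.648

tan(βl) = 0.77
Z_in = Z_0·(Z_L + jZ_0·tanβl)/(Z_0 + jZ_L·tanβl) = 26.3 − j57.8 Ω
Γ_s = (Z_in − Z_s)/(Z_in + Z_s) = (-48.7 − j57.8)/(101 − j57.8), |Γ_s| = 0.648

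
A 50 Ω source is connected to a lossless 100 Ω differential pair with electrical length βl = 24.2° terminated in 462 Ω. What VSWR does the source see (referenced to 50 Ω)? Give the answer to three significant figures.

VSWR ≈ 8.12

tan(βl) = 0.449
Z_in = Z_0·(Z_L + jZ_0·tanβl)/(Z_0 + jZ_L·tanβl) = 105 − j172 Ω
Γ_s = (Z_in − Z_s)/(Z_in + Z_s) = (54.6 − j172)/(155 − j172), |Γ_s| = 0.781
VSWR = (1 + |Γ_s|)/(1 − |Γ_s|)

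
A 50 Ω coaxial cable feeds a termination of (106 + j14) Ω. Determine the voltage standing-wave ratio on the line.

VSWR ≈ 2.17

Γ = (Z_L − Z_0)/(Z_L + Z_0) = (56 + j14)/(156 + j14)
|Γ| = 57.7/157 = 0.369
VSWR = (1 + |Γ|)/(1 − |Γ|) = 1.37/0.631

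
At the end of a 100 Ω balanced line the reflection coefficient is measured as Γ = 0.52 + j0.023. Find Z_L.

Z_L ≈ 316 + j19.9 Ω

Z_L = Z_0·(1 + Γ)/(1 − Γ) = 100·(1.52 + j0.023)/(0.48 − j0.023)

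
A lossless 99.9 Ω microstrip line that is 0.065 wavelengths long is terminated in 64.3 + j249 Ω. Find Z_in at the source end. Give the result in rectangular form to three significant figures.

βl = 2π × 0.065 = 23.4°
tan(βl) = tan(23.4°) = 0.433
Z_in = Z_0·(Z_L + jZ_0·tanβl)/(Z_0 + jZ_L·tanβl)
     = 99.9·(64.3 + j292)/(-7.85 + j27.8)

Z_in ≈ 911 − j488 Ω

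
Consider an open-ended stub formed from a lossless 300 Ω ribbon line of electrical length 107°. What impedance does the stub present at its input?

tan(βl) = -3.27
For an open-ended stub, Z_in = −jZ_0·cot(βl) = −jZ_0/tan(βl)

Z_in ≈ +j91.7 Ω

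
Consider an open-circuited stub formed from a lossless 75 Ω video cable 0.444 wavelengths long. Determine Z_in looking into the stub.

Z_in ≈ +j204 Ω

βl = 2π × 0.444 = 160°
tan(βl) = -0.367
For an open-circuited stub, Z_in = −jZ_0·cot(βl) = −jZ_0/tan(βl)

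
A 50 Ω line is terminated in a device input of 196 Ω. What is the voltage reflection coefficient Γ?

Γ = (Z_L − Z_0)/(Z_L + Z_0) = (196 − 50)/(196 + 50) = 146/246

Γ = 0.593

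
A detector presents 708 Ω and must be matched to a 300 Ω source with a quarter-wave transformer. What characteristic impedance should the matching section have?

Z_qwt = √(Z_0·R_L) = √(300 × 708) = √212400

Z_qwt ≈ 461 Ω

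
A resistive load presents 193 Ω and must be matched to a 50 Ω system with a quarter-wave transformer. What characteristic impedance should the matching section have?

Z_qwt ≈ 98.2 Ω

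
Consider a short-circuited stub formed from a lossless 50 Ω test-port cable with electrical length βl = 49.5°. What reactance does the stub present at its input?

X_in ≈ 58.5 Ω (inductive)

tan(βl) = 1.17
For a short-circuited stub, Z_in = jZ_0·tan(βl)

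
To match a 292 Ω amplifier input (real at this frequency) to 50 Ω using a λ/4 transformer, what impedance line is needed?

Z_qwt = √(Z_0·R_L) = √(50 × 292) = √14600

Z_qwt ≈ 121 Ω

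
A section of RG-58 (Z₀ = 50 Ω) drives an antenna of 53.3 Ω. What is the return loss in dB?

RL ≈ 29.9 dB

Γ = (53.3 − 50)/(53.3 + 50) = 0.0319
RL = −20·log₁₀|Γ| = −20·log₁₀(0.0319)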